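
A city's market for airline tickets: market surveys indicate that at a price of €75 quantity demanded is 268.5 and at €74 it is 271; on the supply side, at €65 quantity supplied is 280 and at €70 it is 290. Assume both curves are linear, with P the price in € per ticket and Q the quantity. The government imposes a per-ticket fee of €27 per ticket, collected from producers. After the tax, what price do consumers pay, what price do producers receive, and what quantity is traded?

Demand slope: (271 − 268.5)/(74 − 75) = -2.5, so Qd = 456 − 2.5P.
Supply slope: (290 − 280)/(70 − 65) = 2, so Qs = 2P + 150.
Without the tax, 456 − 2.5P = 2P + 150 gives 4.5P = 306, so P* = €68 and Q* = 286.
With the tax collected from producers, supply shifts: Qs = 2(P − 27) + 150.
New equilibrium: consumers pay €80, producers receive €53, Q = 256. (Wedge: Pb − Ps = 27.)
The less price-elastic side of the market bears the larger share of a per-unit tax.

Consumers pay €80; producers receive €53; quantity = 256.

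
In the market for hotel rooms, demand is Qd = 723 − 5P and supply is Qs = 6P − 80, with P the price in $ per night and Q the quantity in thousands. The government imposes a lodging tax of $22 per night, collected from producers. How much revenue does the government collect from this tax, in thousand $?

Before the tax: set 723 − 5P = 6P − 80 → P* = $73, Q* = 358.
With the tax collected from producers, supply shifts: Qs = 6(P − 22) − 80.
Solving gives Q = 298 with consumers paying $85 and producers receiving $63 (the $22 wedge).
Revenue = t · Q = 22 · 298 = $6556.

Tax revenue = $6556 thousand.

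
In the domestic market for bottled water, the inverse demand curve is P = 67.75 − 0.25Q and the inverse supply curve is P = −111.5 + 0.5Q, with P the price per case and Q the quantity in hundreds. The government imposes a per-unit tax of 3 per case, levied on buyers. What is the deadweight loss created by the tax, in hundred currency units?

Deadweight loss = 6 hundred.

Inverting to Q(P) form: Qd = 271 − 4P; Qs = 2P + 223.
Before the tax: set 271 − 4P = 2P + 223 → P* = 8, Q* = 239.
With the tax collected from buyers, demand (in seller-price terms) shifts: Qd = 271 − 4(P + 3).
New equilibrium: buyers pay 9, sellers receive 6, Q = 235. (Wedge: Pb − Ps = 3.)
Quantity falls by |ΔQ| = |239 − 235| = 4.
DWL = ½ · t · |ΔQ| = ½ · 3 · 4 = 6.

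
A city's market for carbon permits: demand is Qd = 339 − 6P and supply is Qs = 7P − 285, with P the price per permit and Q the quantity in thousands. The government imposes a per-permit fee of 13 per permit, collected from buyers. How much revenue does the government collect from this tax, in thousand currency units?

Tax revenue = 117 thousand.

Before the tax: set 339 − 6P = 7P − 285 → P* = 48, Q* = 51.
With the tax collected from buyers, demand (in seller-price terms) shifts: Qd = 339 − 6(P + 13).
Solving gives Q = 9 with buyers paying 55 and sellers receiving 42 (the 13 wedge).
Revenue = t · Q = 13 · 9 = 117.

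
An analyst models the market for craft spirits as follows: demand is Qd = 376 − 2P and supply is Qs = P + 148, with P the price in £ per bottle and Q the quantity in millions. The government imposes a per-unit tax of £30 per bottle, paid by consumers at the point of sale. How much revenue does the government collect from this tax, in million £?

Before the tax: set 376 − 2P = P + 148 → P* = £76, Q* = 224.
With the tax collected from consumers, demand (in seller-price terms) shifts: Qd = 376 − 2(P + 30).
Solving gives Q = 204 with consumers paying £86 and producers receiving £56 (the £30 wedge).
Revenue = t · Q = 30 · 204 = £6120.

Tax revenue = £6120 million.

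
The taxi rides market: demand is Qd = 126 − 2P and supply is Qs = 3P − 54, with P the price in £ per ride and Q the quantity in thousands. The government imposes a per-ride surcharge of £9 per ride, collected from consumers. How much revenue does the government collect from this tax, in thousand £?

Before the tax: set 126 − 2P = 3P − 54 → P* = £36, Q* = 54.
With the tax collected from consumers, demand (in seller-price terms) shifts: Qd = 126 − 2(P + 9).
New equilibrium: consumers pay £41.4, producers receive £32.4, Q = 43.2. (Wedge: Pb − Ps = 9.)
Revenue = t · Q = 9 · 43.2 = £388.8.

Tax revenue = £388.8 thousand.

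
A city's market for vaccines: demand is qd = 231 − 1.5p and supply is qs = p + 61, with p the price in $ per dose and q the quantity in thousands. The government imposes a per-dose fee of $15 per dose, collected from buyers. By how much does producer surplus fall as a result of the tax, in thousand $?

Without the tax, 231 − 1.5p = p + 61 gives 2.5p = 170, so p* = $68 and q* = 129.
With the tax collected from buyers, demand (in seller-price terms) shifts: qd = 231 − 1.5(p + 15).
Solving gives q = 120 with buyers paying $74 and producers receiving $59 (the $15 wedge).
ΔPS is the trapezoid between Q = 120 and Q = 129 of height $9: ½ · (129 + 120) · 9 = $1120.5.

Producer surplus falls by $1120.5 thousand.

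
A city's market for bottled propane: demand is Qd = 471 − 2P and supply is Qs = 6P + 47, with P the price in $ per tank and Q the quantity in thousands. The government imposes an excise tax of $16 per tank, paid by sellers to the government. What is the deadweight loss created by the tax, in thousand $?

Before the tax: set 471 − 2P = 6P + 47 → P* = $53, Q* = 365.
With the tax collected from sellers, supply shifts: Qs = 6(P − 16) + 47.
New equilibrium: buyers pay $65, sellers receive $49, Q = 341. (Wedge: Pb − Ps = 16.)
Quantity falls by |ΔQ| = |365 − 341| = 24.
DWL = ½ · t · |ΔQ| = ½ · 16 · 24 = $192.

Deadweight loss = $192 thousand.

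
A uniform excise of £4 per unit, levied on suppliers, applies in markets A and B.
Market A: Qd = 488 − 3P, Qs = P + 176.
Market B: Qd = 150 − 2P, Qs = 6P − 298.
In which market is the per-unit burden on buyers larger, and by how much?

Market B, by £2.

Market A: pre-tax P* = £78, Q* = 254; post-tax Q = 251; per-unit burden on buyers = £1.
Market B: pre-tax P* = £56, Q* = 38; post-tax Q = 32; per-unit burden on buyers = £3.
Difference: £1 vs £3 → market B is larger by £2.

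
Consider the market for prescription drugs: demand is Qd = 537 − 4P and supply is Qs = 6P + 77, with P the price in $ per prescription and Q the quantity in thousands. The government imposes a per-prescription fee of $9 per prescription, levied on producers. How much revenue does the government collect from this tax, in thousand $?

Before the tax: set 537 − 4P = 6P + 77 → P* = $46, Q* = 353.
With the tax collected from producers, supply shifts: Qs = 6(P − 9) + 77.
New equilibrium: buyers pay $51.4, producers receive $42.4, Q = 331.4. (Wedge: Pb − Ps = 9.)
Revenue = t · Q = 9 · 331.4 = $2982.6.

Tax revenue = $2982.6 thousand.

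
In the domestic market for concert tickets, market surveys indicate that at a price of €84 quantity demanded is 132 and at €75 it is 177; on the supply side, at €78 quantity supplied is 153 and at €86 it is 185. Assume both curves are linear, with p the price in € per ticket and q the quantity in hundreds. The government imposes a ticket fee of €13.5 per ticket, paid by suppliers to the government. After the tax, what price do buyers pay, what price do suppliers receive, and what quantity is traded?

Buyers pay €85; suppliers receive €71.5; quantity = 127.

Demand slope: (177 − 132)/(75 − 84) = -5, so qd = 552 − 5p.
Supply slope: (185 − 153)/(86 − 78) = 4, so qs = 4p − 159.
Without the tax, 552 − 5p = 4p − 159 gives 9p = 711, so p* = €79 and q* = 157.
With the tax collected from suppliers, supply shifts: qs = 4(p − 13.5) − 159.
New equilibrium: buyers pay €85, suppliers receive €71.5, q = 127. (Wedge: pb − ps = 13.5.)
The less price-elastic side of the market bears the larger share of a per-unit tax.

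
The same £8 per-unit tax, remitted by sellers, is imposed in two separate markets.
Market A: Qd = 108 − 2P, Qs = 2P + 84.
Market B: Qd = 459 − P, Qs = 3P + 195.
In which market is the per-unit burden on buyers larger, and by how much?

Market A: pre-tax P* = £6, Q* = 96; post-tax Q = 88; per-unit burden on buyers = £4.
Market B: pre-tax P* = £66, Q* = 393; post-tax Q = 387; per-unit burden on buyers = £6.
Difference: £4 vs £6 → market B is larger by £2.

Market B, by £2.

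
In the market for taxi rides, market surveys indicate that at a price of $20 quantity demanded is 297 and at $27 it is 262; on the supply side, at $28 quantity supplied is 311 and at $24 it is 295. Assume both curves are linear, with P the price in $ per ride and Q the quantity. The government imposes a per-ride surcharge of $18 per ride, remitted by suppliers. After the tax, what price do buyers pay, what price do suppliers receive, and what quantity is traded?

Demand slope: (262 − 297)/(27 − 20) = -5, so Qd = 397 − 5P.
Supply slope: (295 − 311)/(24 − 28) = 4, so Qs = 4P + 199.
Without the tax, 397 − 5P = 4P + 199 gives 9P = 198, so P* = $22 and Q* = 287.
With the tax collected from suppliers, supply shifts: Qs = 4(P − 18) + 199.
Solving gives Q = 247 with buyers paying $30 and suppliers receiving $12 (the $18 wedge).
The less price-elastic side of the market bears the larger share of a per-unit tax.

Buyers pay $30; suppliers receive $12; quantity = 247.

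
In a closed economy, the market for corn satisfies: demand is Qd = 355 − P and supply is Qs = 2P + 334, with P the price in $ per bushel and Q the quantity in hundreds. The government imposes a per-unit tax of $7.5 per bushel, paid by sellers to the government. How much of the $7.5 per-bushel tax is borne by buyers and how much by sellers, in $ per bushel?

Before the tax: set 355 − P = 2P + 334 → P* = $7, Q* = 348.
With the tax collected from sellers, supply shifts: Qs = 2(P − 7.5) + 334.
New equilibrium: buyers pay $12, sellers receive $4.5, Q = 343. (Wedge: Pb − Ps = 7.5.)
Burden on buyers: $5; on sellers: $2.5. (They sum to $7.5.)
The less price-elastic side of the market bears the larger share of a per-unit tax.

Buyers bear $5 per bushel; sellers bear $2.5 per bushel.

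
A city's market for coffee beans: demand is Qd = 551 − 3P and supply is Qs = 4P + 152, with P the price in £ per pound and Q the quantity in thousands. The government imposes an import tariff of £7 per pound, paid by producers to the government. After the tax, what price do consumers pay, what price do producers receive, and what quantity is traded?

Before the tax: set 551 − 3P = 4P + 152 → P* = £57, Q* = 380.
With the tax collected from producers, supply shifts: Qs = 4(P − 7) + 152.
Solving gives Q = 368 with consumers paying £61 and producers receiving £54 (the £7 wedge).
The less price-elastic side of the market bears the larger share of a per-unit tax.

Consumers pay £61; producers receive £54; quantity = 368.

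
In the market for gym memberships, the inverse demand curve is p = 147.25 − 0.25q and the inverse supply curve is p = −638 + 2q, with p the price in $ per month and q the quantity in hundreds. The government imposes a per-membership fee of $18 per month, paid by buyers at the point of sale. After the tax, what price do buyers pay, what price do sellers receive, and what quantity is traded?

Rewrite in direct form: qd = 589 − 4p and qs = 0.5p + 319.
Without the tax, 589 − 4p = 0.5p + 319 gives 4.5p = 270, so p* = $60 and q* = 349.
With the tax collected from buyers, demand (in seller-price terms) shifts: qd = 589 − 4(p + 18).
New equilibrium: buyers pay $62, sellers receive $44, q = 341. (Wedge: pb − ps = 18.)

Buyers pay $62; sellers receive $44; quantity = 341.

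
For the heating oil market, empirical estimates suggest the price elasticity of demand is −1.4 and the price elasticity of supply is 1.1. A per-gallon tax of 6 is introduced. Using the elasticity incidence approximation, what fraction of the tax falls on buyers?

Buyers' share ≈ 0.44.

Incidence ratio: buyers' share ≈ εs / (εs + |εd|) = 1.1 / (1.1 + 1.4) = 0.44.
Supply is the less elastic side, so buyers bear the smaller share.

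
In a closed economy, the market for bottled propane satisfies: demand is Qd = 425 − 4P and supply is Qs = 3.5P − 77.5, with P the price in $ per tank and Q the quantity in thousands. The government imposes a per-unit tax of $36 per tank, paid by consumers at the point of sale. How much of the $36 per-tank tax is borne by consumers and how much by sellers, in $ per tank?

Without the tax, 425 − 4P = 3.5P − 77.5 gives 7.5P = 502.5, so P* = $67 and Q* = 157.
With the tax collected from consumers, demand (in seller-price terms) shifts: Qd = 425 − 4(P + 36).
Solving gives Q = 89.8 with consumers paying $83.8 and sellers receiving $47.8 (the $36 wedge).
Burden on consumers: $16.8; on sellers: $19.2. (They sum to $36.)

Consumers bear $16.8 per tank; sellers bear $19.2 per tank.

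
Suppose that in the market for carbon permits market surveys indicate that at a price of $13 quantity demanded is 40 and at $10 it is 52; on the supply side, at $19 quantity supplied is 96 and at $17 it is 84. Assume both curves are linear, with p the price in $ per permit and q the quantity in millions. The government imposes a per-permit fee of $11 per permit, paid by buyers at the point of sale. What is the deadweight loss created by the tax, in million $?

Deadweight loss = $145.2 million.

Demand slope: (52 − 40)/(10 − 13) = -4, so qd = 92 − 4p.
Supply slope: (84 − 96)/(17 − 19) = 6, so qs = 6p − 18.
Before the tax: set 92 − 4p = 6p − 18 → p* = $11, q* = 48.
With the tax collected from buyers, demand (in seller-price terms) shifts: qd = 92 − 4(p + 11).
New equilibrium: buyers pay $17.6, producers receive $6.6, q = 21.6. (Wedge: pb − ps = 11.)
Quantity falls by |ΔQ| = |48 − 21.6| = 26.4.
DWL = ½ · t · |ΔQ| = ½ · 11 · 26.4 = $145.2.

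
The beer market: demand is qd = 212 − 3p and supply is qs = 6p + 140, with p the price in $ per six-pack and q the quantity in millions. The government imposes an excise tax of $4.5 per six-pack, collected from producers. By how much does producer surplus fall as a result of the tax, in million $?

Producer surplus falls by $275.25 million.

Without the tax, 212 − 3p = 6p + 140 gives 9p = 72, so p* = $8 and q* = 188.
With the tax collected from producers, supply shifts: qs = 6(p − 4.5) + 140.
New equilibrium: consumers pay $11, producers receive $6.5, q = 179. (Wedge: pb − ps = 4.5.)
ΔPS is the trapezoid between Q = 179 and Q = 188 of height $1.5: ½ · (188 + 179) · 1.5 = $275.25.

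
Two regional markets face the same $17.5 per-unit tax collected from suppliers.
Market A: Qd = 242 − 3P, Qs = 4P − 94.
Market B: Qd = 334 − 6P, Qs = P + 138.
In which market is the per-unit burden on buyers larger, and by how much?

Market A: pre-tax P* = $48, Q* = 98; post-tax Q = 68; per-unit burden on buyers = $10.
Market B: pre-tax P* = $28, Q* = 166; post-tax Q = 151; per-unit burden on buyers = $2.5.
Difference: $10 vs $2.5 → market A is larger by $7.5.

Market A, by $7.5.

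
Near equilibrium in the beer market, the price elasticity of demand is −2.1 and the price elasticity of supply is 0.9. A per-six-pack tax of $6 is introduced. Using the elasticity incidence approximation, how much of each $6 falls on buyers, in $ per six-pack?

Buyers bear ≈ $1.8 per six-pack.

Incidence ratio: buyers' share ≈ εs / (εs + |εd|) = 0.9 / (0.9 + 2.1) = 0.3.
So buyers bear ≈ 0.3 × $6 = $1.8; sellers bear $4.2.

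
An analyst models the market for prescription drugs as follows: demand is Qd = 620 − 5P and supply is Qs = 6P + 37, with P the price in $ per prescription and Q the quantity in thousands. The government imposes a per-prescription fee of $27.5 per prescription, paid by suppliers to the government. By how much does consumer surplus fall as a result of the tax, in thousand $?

Before the tax: set 620 − 5P = 6P + 37 → P* = $53, Q* = 355.
With the tax collected from suppliers, supply shifts: Qs = 6(P − 27.5) + 37.
Solving gives Q = 280 with consumers paying $68 and suppliers receiving $40.5 (the $27.5 wedge).
ΔCS is the trapezoid between Q = 280 and Q = 355 of height $15: ½ · (355 + 280) · 15 = $4762.5.

Consumer surplus falls by $4762.5 thousand.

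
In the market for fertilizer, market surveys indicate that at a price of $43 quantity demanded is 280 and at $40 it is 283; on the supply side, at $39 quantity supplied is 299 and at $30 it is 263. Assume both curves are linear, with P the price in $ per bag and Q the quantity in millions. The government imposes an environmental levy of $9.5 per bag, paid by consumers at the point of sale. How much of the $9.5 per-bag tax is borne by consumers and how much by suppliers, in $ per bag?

Demand slope: (283 − 280)/(40 − 43) = -1, so Qd = 323 − P.
Supply slope: (263 − 299)/(30 − 39) = 4, so Qs = 4P + 143.
Before the tax: set 323 − P = 4P + 143 → P* = $36, Q* = 287.
With the tax collected from consumers, demand (in seller-price terms) shifts: Qd = 323 − (P + 9.5).
New equilibrium: consumers pay $43.6, suppliers receive $34.1, Q = 279.4. (Wedge: Pb − Ps = 9.5.)
Burden on consumers: $7.6; on suppliers: $1.9. (They sum to $9.5.)

Consumers bear $7.6 per bag; suppliers bear $1.9 per bag.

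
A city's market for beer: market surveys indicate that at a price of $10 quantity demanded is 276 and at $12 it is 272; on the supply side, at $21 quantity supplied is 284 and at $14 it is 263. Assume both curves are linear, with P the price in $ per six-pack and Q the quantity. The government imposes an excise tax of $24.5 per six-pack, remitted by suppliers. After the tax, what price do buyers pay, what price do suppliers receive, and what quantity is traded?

Buyers pay $29.7; suppliers receive $5.2; quantity = 236.6.

Demand slope: (272 − 276)/(12 − 10) = -2, so Qd = 296 − 2P.
Supply slope: (263 − 284)/(14 − 21) = 3, so Qs = 3P + 221.
Before the tax: set 296 − 2P = 3P + 221 → P* = $15, Q* = 266.
With the tax collected from suppliers, supply shifts: Qs = 3(P − 24.5) + 221.
Solving gives Q = 236.6 with buyers paying $29.7 and suppliers receiving $5.2 (the $24.5 wedge).
The less price-elastic side of the market bears the larger share of a per-unit tax.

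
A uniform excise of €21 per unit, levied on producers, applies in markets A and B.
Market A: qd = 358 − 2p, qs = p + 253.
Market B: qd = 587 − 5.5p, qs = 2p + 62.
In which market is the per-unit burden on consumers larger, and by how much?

Market A: pre-tax p* = €35, q* = 288; post-tax q = 274; per-unit burden on consumers = €7.
Market B: pre-tax p* = €70, q* = 202; post-tax q = 171.2; per-unit burden on consumers = €5.6.
Difference: €7 vs €5.6 → market A is larger by €1.4.

Market A, by €1.4.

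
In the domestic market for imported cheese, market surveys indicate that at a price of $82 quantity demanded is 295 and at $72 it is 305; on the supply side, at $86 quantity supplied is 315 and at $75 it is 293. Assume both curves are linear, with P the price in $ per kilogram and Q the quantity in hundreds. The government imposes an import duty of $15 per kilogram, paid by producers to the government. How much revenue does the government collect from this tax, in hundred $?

Demand slope: (305 − 295)/(72 − 82) = -1, so Qd = 377 − P.
Supply slope: (293 − 315)/(75 − 86) = 2, so Qs = 2P + 143.
Before the tax: set 377 − P = 2P + 143 → P* = $78, Q* = 299.
With the tax collected from producers, supply shifts: Qs = 2(P − 15) + 143.
New equilibrium: consumers pay $88, producers receive $73, Q = 289. (Wedge: Pb − Ps = 15.)
Revenue = t · Q = 15 · 289 = $4335.

Tax revenue = $4335 hundred.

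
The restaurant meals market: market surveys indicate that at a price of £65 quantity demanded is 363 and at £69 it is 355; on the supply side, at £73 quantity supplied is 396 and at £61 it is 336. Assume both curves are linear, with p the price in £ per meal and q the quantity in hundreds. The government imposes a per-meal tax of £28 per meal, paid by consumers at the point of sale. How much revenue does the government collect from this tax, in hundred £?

Demand slope: (355 − 363)/(69 − 65) = -2, so qd = 493 − 2p.
Supply slope: (336 − 396)/(61 − 73) = 5, so qs = 5p + 31.
Before the tax: set 493 − 2p = 5p + 31 → p* = £66, q* = 361.
With the tax collected from consumers, demand (in seller-price terms) shifts: qd = 493 − 2(p + 28).
Solving gives q = 321 with consumers paying £86 and producers receiving £58 (the £28 wedge).
Revenue = t · Q = 28 · 321 = £8988.

Tax revenue = £8988 hundred.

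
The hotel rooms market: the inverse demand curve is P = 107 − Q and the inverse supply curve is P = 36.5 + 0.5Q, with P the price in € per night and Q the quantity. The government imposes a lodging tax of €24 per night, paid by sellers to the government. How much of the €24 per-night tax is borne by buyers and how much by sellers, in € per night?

Rewrite in direct form: Qd = 107 − P and Qs = 2P − 73.
Before the tax: set 107 − P = 2P − 73 → P* = €60, Q* = 47.
With the tax collected from sellers, supply shifts: Qs = 2(P − 24) − 73.
New equilibrium: buyers pay €76, sellers receive €52, Q = 31. (Wedge: Pb − Ps = 24.)
Burden on buyers: €16; on sellers: €8. (They sum to €24.)

Buyers bear €16 per night; sellers bear €8 per night.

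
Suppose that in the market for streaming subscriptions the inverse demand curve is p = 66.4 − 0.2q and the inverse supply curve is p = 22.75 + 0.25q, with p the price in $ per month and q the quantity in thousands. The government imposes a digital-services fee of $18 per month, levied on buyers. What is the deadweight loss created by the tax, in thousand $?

Deadweight loss = $360 thousand.

Rewrite in direct form: qd = 332 − 5p and qs = 4p − 91.
Without the tax, 332 − 5p = 4p − 91 gives 9p = 423, so p* = $47 and q* = 97.
With the tax collected from buyers, demand (in seller-price terms) shifts: qd = 332 − 5(p + 18).
New equilibrium: buyers pay $55, producers receive $37, q = 57. (Wedge: pb − ps = 18.)
Quantity falls by |ΔQ| = |97 − 57| = 40.
DWL = ½ · t · |ΔQ| = ½ · 18 · 40 = $360.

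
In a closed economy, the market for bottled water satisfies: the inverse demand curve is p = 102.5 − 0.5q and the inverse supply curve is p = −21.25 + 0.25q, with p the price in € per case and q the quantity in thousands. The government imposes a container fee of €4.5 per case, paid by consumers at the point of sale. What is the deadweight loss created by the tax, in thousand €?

Inverting to q(p) form: qd = 205 − 2p; qs = 4p + 85.
Before the tax: set 205 − 2p = 4p + 85 → p* = €20, q* = 165.
With the tax collected from consumers, demand (in seller-price terms) shifts: qd = 205 − 2(p + 4.5).
Solving gives q = 159 with consumers paying €23 and sellers receiving €18.5 (the €4.5 wedge).
Quantity falls by |ΔQ| = |165 − 159| = 6.
DWL = ½ · t · |ΔQ| = ½ · 4.5 · 6 = €13.5.

Deadweight loss = €13.5 thousand.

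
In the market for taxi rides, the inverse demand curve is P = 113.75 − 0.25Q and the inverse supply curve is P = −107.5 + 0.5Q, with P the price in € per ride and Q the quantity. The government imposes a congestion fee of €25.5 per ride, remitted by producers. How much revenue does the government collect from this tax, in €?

Tax revenue = €6655.5.

Inverting to Q(P) form: Qd = 455 − 4P; Qs = 2P + 215.
Before the tax: set 455 − 4P = 2P + 215 → P* = €40, Q* = 295.
With the tax collected from producers, supply shifts: Qs = 2(P − 25.5) + 215.
New equilibrium: consumers pay €48.5, producers receive €23, Q = 261. (Wedge: Pb − Ps = 25.5.)
Revenue = t · Q = 25.5 · 261 = €6655.5.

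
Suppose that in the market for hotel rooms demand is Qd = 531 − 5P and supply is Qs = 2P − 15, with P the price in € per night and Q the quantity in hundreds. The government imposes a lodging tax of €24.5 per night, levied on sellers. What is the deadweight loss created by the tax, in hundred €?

Deadweight loss = €428.75 hundred.

Without the tax, 531 − 5P = 2P − 15 gives 7P = 546, so P* = €78 and Q* = 141.
With the tax collected from sellers, supply shifts: Qs = 2(P − 24.5) − 15.
New equilibrium: consumers pay €85, sellers receive €60.5, Q = 106. (Wedge: Pb − Ps = 24.5.)
Quantity falls by |ΔQ| = |141 − 106| = 35.
DWL = ½ · t · |ΔQ| = ½ · 24.5 · 35 = €428.75.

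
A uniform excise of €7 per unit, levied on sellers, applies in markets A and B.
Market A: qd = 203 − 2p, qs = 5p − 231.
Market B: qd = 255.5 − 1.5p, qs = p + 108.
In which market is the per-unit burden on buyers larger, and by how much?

Market A, by €2.2.

Market A: pre-tax p* = €62, q* = 79; post-tax q = 69; per-unit burden on buyers = €5.
Market B: pre-tax p* = €59, q* = 167; post-tax q = 162.8; per-unit burden on buyers = €2.8.
Difference: €5 vs €2.8 → market A is larger by €2.2.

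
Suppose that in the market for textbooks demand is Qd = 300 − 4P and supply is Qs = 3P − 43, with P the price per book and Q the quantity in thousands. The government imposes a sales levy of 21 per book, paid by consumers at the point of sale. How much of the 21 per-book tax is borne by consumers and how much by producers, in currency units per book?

Before the tax: set 300 − 4P = 3P − 43 → P* = 49, Q* = 104.
With the tax collected from consumers, demand (in seller-price terms) shifts: Qd = 300 − 4(P + 21).
Solving gives Q = 68 with consumers paying 58 and producers receiving 37 (the 21 wedge).
Burden on consumers: 9; on producers: 12. (They sum to 21.)
The less price-elastic side of the market bears the larger share of a per-unit tax.

Consumers bear 9 per book; producers bear 12 per book.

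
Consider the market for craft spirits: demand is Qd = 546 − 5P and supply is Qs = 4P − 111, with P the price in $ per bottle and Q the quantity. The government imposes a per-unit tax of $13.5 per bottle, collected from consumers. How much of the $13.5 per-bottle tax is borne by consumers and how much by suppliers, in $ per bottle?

Without the tax, 546 − 5P = 4P − 111 gives 9P = 657, so P* = $73 and Q* = 181.
With the tax collected from consumers, demand (in seller-price terms) shifts: Qd = 546 − 5(P + 13.5).
New equilibrium: consumers pay $79, suppliers receive $65.5, Q = 151. (Wedge: Pb − Ps = 13.5.)
Burden on consumers: $6; on suppliers: $7.5. (They sum to $13.5.)
The less price-elastic side of the market bears the larger share of a per-unit tax.

Consumers bear $6 per bottle; suppliers bear $7.5 per bottle.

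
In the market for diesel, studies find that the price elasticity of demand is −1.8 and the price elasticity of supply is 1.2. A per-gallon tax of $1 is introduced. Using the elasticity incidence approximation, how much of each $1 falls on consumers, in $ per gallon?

Consumers bear ≈ $0.4 per gallon.

Incidence ratio: consumers' share ≈ εs / (εs + |εd|) = 1.2 / (1.2 + 1.8) = 0.4.
So consumers bear ≈ 0.4 × $1 = $0.4; sellers bear $0.6.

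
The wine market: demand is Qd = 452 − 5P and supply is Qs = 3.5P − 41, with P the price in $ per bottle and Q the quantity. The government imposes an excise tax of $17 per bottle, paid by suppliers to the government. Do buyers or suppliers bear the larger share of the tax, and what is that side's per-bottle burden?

Suppliers bear the larger share: $10 per bottle.

Without the tax, 452 − 5P = 3.5P − 41 gives 8.5P = 493, so P* = $58 and Q* = 162.
With the tax collected from suppliers, supply shifts: Qs = 3.5(P − 17) − 41.
New equilibrium: buyers pay $65, suppliers receive $48, Q = 127. (Wedge: Pb − Ps = 17.)
Per-bottle burden: buyers $7, suppliers $10.
Suppliers take the larger share because supply is less price-elastic here (demand slope 5 vs supply slope 3.5).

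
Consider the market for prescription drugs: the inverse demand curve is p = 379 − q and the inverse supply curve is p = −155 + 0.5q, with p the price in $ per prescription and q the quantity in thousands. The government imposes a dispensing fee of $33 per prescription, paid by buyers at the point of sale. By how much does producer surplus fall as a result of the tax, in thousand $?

Producer surplus falls by $3795 thousand.

Rewrite in direct form: qd = 379 − p and qs = 2p + 310.
Without the tax, 379 − p = 2p + 310 gives 3p = 69, so p* = $23 and q* = 356.
With the tax collected from buyers, demand (in seller-price terms) shifts: qd = 379 − (p + 33).
New equilibrium: buyers pay $45, producers receive $12, q = 334. (Wedge: pb − ps = 33.)
ΔPS is the trapezoid between Q = 334 and Q = 356 of height $11: ½ · (356 + 334) · 11 = $3795.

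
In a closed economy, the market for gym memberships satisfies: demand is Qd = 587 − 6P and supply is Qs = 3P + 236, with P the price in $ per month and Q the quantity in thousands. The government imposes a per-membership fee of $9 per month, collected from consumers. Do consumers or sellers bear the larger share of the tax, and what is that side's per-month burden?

Before the tax: set 587 − 6P = 3P + 236 → P* = $39, Q* = 353.
With the tax collected from consumers, demand (in seller-price terms) shifts: Qd = 587 − 6(P + 9).
Solving gives Q = 335 with consumers paying $42 and sellers receiving $33 (the $9 wedge).
Per-month burden: consumers $3, sellers $6.
Sellers take the larger share because supply is less price-elastic here (demand slope 6 vs supply slope 3).

Sellers bear the larger share: $6 per month.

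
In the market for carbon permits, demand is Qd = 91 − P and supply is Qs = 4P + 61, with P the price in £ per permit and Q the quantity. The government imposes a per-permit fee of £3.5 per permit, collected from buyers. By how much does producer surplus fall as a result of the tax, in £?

Without the tax, 91 − P = 4P + 61 gives 5P = 30, so P* = £6 and Q* = 85.
With the tax collected from buyers, demand (in seller-price terms) shifts: Qd = 91 − (P + 3.5).
Solving gives Q = 82.2 with buyers paying £8.8 and suppliers receiving £5.3 (the £3.5 wedge).
ΔPS is the trapezoid between Q = 82.2 and Q = 85 of height £0.7: ½ · (85 + 82.2) · 0.7 = £58.52.

Producer surplus falls by £58.52.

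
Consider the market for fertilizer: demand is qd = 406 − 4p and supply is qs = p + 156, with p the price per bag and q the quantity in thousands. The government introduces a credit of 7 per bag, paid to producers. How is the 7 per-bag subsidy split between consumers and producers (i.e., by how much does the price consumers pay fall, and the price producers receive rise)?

Consumers gain 1.4 per bag; producers gain 5.6 per bag.

Before the subsidy: set 406 − 4p = p + 156 → p* = 50, q* = 206.
With a per-unit subsidy paid to producers, each receives p + 7 per unit sold, so supply becomes qs = (p + 7) + 156.
New equilibrium: consumers pay 48.6, producers receive 55.6, q = 211.6. (Wedge: pb − ps = −7.)
Gain to consumers: 1.4; to producers: 5.6. (They sum to 7.)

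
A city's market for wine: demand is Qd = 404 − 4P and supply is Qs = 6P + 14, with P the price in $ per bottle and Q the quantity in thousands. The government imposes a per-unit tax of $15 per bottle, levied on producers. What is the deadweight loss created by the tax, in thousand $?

Without the tax, 404 − 4P = 6P + 14 gives 10P = 390, so P* = $39 and Q* = 248.
With the tax collected from producers, supply shifts: Qs = 6(P − 15) + 14.
Solving gives Q = 212 with buyers paying $48 and producers receiving $33 (the $15 wedge).
Quantity falls by |ΔQ| = |248 − 212| = 36.
DWL = ½ · t · |ΔQ| = ½ · 15 · 36 = $270.

Deadweight loss = $270 thousand.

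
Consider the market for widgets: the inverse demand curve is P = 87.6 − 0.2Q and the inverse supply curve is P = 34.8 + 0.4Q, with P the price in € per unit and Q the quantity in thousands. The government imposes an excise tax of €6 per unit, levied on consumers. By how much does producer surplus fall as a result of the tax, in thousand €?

Producer surplus falls by €332 thousand.

Rewrite in direct form: Qd = 438 − 5P and Qs = 2.5P − 87.
Without the tax, 438 − 5P = 2.5P − 87 gives 7.5P = 525, so P* = €70 and Q* = 88.
With the tax collected from consumers, demand (in seller-price terms) shifts: Qd = 438 − 5(P + 6).
Solving gives Q = 78 with consumers paying €72 and suppliers receiving €66 (the €6 wedge).
ΔPS is the trapezoid between Q = 78 and Q = 88 of height €4: ½ · (88 + 78) · 4 = €332.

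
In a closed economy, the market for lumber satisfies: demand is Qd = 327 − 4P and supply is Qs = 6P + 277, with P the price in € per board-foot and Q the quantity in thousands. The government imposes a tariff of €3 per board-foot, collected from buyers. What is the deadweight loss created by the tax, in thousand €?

Before the tax: set 327 − 4P = 6P + 277 → P* = €5, Q* = 307.
With the tax collected from buyers, demand (in seller-price terms) shifts: Qd = 327 − 4(P + 3).
New equilibrium: buyers pay €6.8, sellers receive €3.8, Q = 299.8. (Wedge: Pb − Ps = 3.)
Quantity falls by |ΔQ| = |307 − 299.8| = 7.2.
DWL = ½ · t · |ΔQ| = ½ · 3 · 7.2 = €10.8.

Deadweight loss = €10.8 thousand.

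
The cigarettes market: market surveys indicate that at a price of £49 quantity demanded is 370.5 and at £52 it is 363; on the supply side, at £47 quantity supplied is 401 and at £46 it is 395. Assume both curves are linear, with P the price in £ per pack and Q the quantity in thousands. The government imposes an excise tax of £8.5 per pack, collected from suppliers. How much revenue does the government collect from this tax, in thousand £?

Demand slope: (363 − 370.5)/(52 − 49) = -2.5, so Qd = 493 − 2.5P.
Supply slope: (395 − 401)/(46 − 47) = 6, so Qs = 6P + 119.
Before the tax: set 493 − 2.5P = 6P + 119 → P* = £44, Q* = 383.
With the tax collected from suppliers, supply shifts: Qs = 6(P − 8.5) + 119.
New equilibrium: consumers pay £50, suppliers receive £41.5, Q = 368. (Wedge: Pb − Ps = 8.5.)
Revenue = t · Q = 8.5 · 368 = £3128.

Tax revenue = £3128 thousand.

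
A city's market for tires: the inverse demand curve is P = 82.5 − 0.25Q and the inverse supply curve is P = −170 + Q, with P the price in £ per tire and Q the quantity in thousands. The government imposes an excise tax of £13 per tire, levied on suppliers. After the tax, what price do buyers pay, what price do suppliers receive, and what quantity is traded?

Buyers pay £34.6; suppliers receive £21.6; quantity = 191.6.

Inverting to Q(P) form: Qd = 330 − 4P; Qs = P + 170.
Before the tax: set 330 − 4P = P + 170 → P* = £32, Q* = 202.
With the tax collected from suppliers, supply shifts: Qs = (P − 13) + 170.
New equilibrium: buyers pay £34.6, suppliers receive £21.6, Q = 191.6. (Wedge: Pb − Ps = 13.)
The less price-elastic side of the market bears the larger share of a per-unit tax.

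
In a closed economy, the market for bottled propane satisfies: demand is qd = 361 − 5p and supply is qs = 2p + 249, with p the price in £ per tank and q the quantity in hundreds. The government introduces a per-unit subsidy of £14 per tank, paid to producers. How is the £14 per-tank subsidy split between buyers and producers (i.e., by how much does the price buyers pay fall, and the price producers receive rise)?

Before the subsidy: set 361 − 5p = 2p + 249 → p* = £16, q* = 281.
With a per-unit subsidy paid to producers, each receives p + 14 per unit sold, so supply becomes qs = 2(p + 14) + 249.
New equilibrium: buyers pay £12, producers receive £26, q = 301. (Wedge: pb − ps = −14.)
Gain to buyers: £4; to producers: £10. (They sum to £14.)

Buyers gain £4 per tank; producers gain £10 per tank.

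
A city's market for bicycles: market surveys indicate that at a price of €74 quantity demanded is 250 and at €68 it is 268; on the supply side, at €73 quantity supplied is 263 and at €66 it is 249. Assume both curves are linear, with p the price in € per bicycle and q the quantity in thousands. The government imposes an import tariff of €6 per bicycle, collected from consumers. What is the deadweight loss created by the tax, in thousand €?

Deadweight loss = €21.6 thousand.

Demand slope: (268 − 250)/(68 − 74) = -3, so qd = 472 − 3p.
Supply slope: (249 − 263)/(66 − 73) = 2, so qs = 2p + 117.
Before the tax: set 472 − 3p = 2p + 117 → p* = €71, q* = 259.
With the tax collected from consumers, demand (in seller-price terms) shifts: qd = 472 − 3(p + 6).
Solving gives q = 251.8 with consumers paying €73.4 and sellers receiving €67.4 (the €6 wedge).
Quantity falls by |ΔQ| = |259 − 251.8| = 7.2.
DWL = ½ · t · |ΔQ| = ½ · 6 · 7.2 = €21.6.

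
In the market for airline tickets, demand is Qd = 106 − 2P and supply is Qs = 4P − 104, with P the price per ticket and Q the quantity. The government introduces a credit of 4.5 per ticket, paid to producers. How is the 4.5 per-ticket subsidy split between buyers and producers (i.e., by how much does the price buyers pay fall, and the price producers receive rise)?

Before the subsidy: set 106 − 2P = 4P − 104 → P* = 35, Q* = 36.
With a per-unit subsidy paid to producers, each receives P + 4.5 per unit sold, so supply becomes Qs = 4(P + 4.5) − 104.
Solving gives Q = 42 with buyers paying 32 and producers receiving 36.5 (the 4.5 wedge).
Gain to buyers: 3; to producers: 1.5. (They sum to 4.5.)

Buyers gain 3 per ticket; producers gain 1.5 per ticket.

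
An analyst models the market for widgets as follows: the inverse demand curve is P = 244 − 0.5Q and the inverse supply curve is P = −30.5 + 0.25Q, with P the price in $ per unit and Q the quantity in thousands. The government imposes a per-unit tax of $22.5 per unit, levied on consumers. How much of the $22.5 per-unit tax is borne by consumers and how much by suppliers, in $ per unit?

Consumers bear $15 per unit; suppliers bear $7.5 per unit.

Inverting to Q(P) form: Qd = 488 − 2P; Qs = 4P + 122.
Before the tax: set 488 − 2P = 4P + 122 → P* = $61, Q* = 366.
With the tax collected from consumers, demand (in seller-price terms) shifts: Qd = 488 − 2(P + 22.5).
Solving gives Q = 336 with consumers paying $76 and suppliers receiving $53.5 (the $22.5 wedge).
Burden on consumers: $15; on suppliers: $7.5. (They sum to $22.5.)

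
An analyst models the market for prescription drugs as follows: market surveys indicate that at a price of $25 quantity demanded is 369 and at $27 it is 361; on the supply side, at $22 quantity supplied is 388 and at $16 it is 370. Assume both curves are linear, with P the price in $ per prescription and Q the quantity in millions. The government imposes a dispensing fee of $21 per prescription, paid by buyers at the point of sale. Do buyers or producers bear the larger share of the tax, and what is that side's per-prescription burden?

Producers bear the larger share: $12 per prescription.

Demand slope: (361 − 369)/(27 − 25) = -4, so Qd = 469 − 4P.
Supply slope: (370 − 388)/(16 − 22) = 3, so Qs = 3P + 322.
Without the tax, 469 − 4P = 3P + 322 gives 7P = 147, so P* = $21 and Q* = 385.
With the tax collected from buyers, demand (in seller-price terms) shifts: Qd = 469 − 4(P + 21).
New equilibrium: buyers pay $30, producers receive $9, Q = 349. (Wedge: Pb − Ps = 21.)
Per-prescription burden: buyers $9, producers $12.
Producers take the larger share because supply is less price-elastic here (demand slope 4 vs supply slope 3).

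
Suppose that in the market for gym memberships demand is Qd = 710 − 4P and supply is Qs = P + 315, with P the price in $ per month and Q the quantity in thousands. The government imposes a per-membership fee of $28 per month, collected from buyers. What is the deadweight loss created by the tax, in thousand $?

Without the tax, 710 − 4P = P + 315 gives 5P = 395, so P* = $79 and Q* = 394.
With the tax collected from buyers, demand (in seller-price terms) shifts: Qd = 710 − 4(P + 28).
New equilibrium: buyers pay $84.6, sellers receive $56.6, Q = 371.6. (Wedge: Pb − Ps = 28.)
Quantity falls by |ΔQ| = |394 − 371.6| = 22.4.
DWL = ½ · t · |ΔQ| = ½ · 28 · 22.4 = $313.6.

Deadweight loss = $313.6 thousand.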